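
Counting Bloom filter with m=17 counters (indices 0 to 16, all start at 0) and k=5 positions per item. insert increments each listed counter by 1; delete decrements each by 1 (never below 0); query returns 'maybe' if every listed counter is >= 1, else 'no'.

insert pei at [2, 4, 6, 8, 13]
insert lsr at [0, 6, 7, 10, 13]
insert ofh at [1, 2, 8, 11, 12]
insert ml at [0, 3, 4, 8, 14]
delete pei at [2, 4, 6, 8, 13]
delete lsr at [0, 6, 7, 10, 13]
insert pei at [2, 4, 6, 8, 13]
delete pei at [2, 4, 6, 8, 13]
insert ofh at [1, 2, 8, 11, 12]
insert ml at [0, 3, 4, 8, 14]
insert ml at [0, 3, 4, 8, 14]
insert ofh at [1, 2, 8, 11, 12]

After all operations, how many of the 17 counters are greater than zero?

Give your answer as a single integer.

Step 1: insert pei at [2, 4, 6, 8, 13] -> counters=[0,0,1,0,1,0,1,0,1,0,0,0,0,1,0,0,0]
Step 2: insert lsr at [0, 6, 7, 10, 13] -> counters=[1,0,1,0,1,0,2,1,1,0,1,0,0,2,0,0,0]
Step 3: insert ofh at [1, 2, 8, 11, 12] -> counters=[1,1,2,0,1,0,2,1,2,0,1,1,1,2,0,0,0]
Step 4: insert ml at [0, 3, 4, 8, 14] -> counters=[2,1,2,1,2,0,2,1,3,0,1,1,1,2,1,0,0]
Step 5: delete pei at [2, 4, 6, 8, 13] -> counters=[2,1,1,1,1,0,1,1,2,0,1,1,1,1,1,0,0]
Step 6: delete lsr at [0, 6, 7, 10, 13] -> counters=[1,1,1,1,1,0,0,0,2,0,0,1,1,0,1,0,0]
Step 7: insert pei at [2, 4, 6, 8, 13] -> counters=[1,1,2,1,2,0,1,0,3,0,0,1,1,1,1,0,0]
Step 8: delete pei at [2, 4, 6, 8, 13] -> counters=[1,1,1,1,1,0,0,0,2,0,0,1,1,0,1,0,0]
Step 9: insert ofh at [1, 2, 8, 11, 12] -> counters=[1,2,2,1,1,0,0,0,3,0,0,2,2,0,1,0,0]
Step 10: insert ml at [0, 3, 4, 8, 14] -> counters=[2,2,2,2,2,0,0,0,4,0,0,2,2,0,2,0,0]
Step 11: insert ml at [0, 3, 4, 8, 14] -> counters=[3,2,2,3,3,0,0,0,5,0,0,2,2,0,3,0,0]
Step 12: insert ofh at [1, 2, 8, 11, 12] -> counters=[3,3,3,3,3,0,0,0,6,0,0,3,3,0,3,0,0]
Final counters=[3,3,3,3,3,0,0,0,6,0,0,3,3,0,3,0,0] -> 9 nonzero

Answer: 9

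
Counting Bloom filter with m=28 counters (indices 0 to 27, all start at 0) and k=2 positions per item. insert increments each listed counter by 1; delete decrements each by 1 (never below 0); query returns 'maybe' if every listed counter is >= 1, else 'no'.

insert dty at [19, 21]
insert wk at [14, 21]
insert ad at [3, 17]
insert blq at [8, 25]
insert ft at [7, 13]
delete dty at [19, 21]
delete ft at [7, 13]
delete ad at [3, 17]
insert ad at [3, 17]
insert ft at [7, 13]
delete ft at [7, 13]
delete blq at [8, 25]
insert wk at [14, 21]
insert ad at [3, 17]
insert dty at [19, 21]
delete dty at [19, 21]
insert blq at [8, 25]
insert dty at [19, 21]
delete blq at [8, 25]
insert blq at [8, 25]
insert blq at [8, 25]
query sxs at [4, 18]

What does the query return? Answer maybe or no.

Answer: no

Derivation:
Step 1: insert dty at [19, 21] -> counters=[0,0,0,0,0,0,0,0,0,0,0,0,0,0,0,0,0,0,0,1,0,1,0,0,0,0,0,0]
Step 2: insert wk at [14, 21] -> counters=[0,0,0,0,0,0,0,0,0,0,0,0,0,0,1,0,0,0,0,1,0,2,0,0,0,0,0,0]
Step 3: insert ad at [3, 17] -> counters=[0,0,0,1,0,0,0,0,0,0,0,0,0,0,1,0,0,1,0,1,0,2,0,0,0,0,0,0]
Step 4: insert blq at [8, 25] -> counters=[0,0,0,1,0,0,0,0,1,0,0,0,0,0,1,0,0,1,0,1,0,2,0,0,0,1,0,0]
Step 5: insert ft at [7, 13] -> counters=[0,0,0,1,0,0,0,1,1,0,0,0,0,1,1,0,0,1,0,1,0,2,0,0,0,1,0,0]
Step 6: delete dty at [19, 21] -> counters=[0,0,0,1,0,0,0,1,1,0,0,0,0,1,1,0,0,1,0,0,0,1,0,0,0,1,0,0]
Step 7: delete ft at [7, 13] -> counters=[0,0,0,1,0,0,0,0,1,0,0,0,0,0,1,0,0,1,0,0,0,1,0,0,0,1,0,0]
Step 8: delete ad at [3, 17] -> counters=[0,0,0,0,0,0,0,0,1,0,0,0,0,0,1,0,0,0,0,0,0,1,0,0,0,1,0,0]
Step 9: insert ad at [3, 17] -> counters=[0,0,0,1,0,0,0,0,1,0,0,0,0,0,1,0,0,1,0,0,0,1,0,0,0,1,0,0]
Step 10: insert ft at [7, 13] -> counters=[0,0,0,1,0,0,0,1,1,0,0,0,0,1,1,0,0,1,0,0,0,1,0,0,0,1,0,0]
Step 11: delete ft at [7, 13] -> counters=[0,0,0,1,0,0,0,0,1,0,0,0,0,0,1,0,0,1,0,0,0,1,0,0,0,1,0,0]
Step 12: delete blq at [8, 25] -> counters=[0,0,0,1,0,0,0,0,0,0,0,0,0,0,1,0,0,1,0,0,0,1,0,0,0,0,0,0]
Step 13: insert wk at [14, 21] -> counters=[0,0,0,1,0,0,0,0,0,0,0,0,0,0,2,0,0,1,0,0,0,2,0,0,0,0,0,0]
Step 14: insert ad at [3, 17] -> counters=[0,0,0,2,0,0,0,0,0,0,0,0,0,0,2,0,0,2,0,0,0,2,0,0,0,0,0,0]
Step 15: insert dty at [19, 21] -> counters=[0,0,0,2,0,0,0,0,0,0,0,0,0,0,2,0,0,2,0,1,0,3,0,0,0,0,0,0]
Step 16: delete dty at [19, 21] -> counters=[0,0,0,2,0,0,0,0,0,0,0,0,0,0,2,0,0,2,0,0,0,2,0,0,0,0,0,0]
Step 17: insert blq at [8, 25] -> counters=[0,0,0,2,0,0,0,0,1,0,0,0,0,0,2,0,0,2,0,0,0,2,0,0,0,1,0,0]
Step 18: insert dty at [19, 21] -> counters=[0,0,0,2,0,0,0,0,1,0,0,0,0,0,2,0,0,2,0,1,0,3,0,0,0,1,0,0]
Step 19: delete blq at [8, 25] -> counters=[0,0,0,2,0,0,0,0,0,0,0,0,0,0,2,0,0,2,0,1,0,3,0,0,0,0,0,0]
Step 20: insert blq at [8, 25] -> counters=[0,0,0,2,0,0,0,0,1,0,0,0,0,0,2,0,0,2,0,1,0,3,0,0,0,1,0,0]
Step 21: insert blq at [8, 25] -> counters=[0,0,0,2,0,0,0,0,2,0,0,0,0,0,2,0,0,2,0,1,0,3,0,0,0,2,0,0]
Query sxs: check counters[4]=0 counters[18]=0 -> no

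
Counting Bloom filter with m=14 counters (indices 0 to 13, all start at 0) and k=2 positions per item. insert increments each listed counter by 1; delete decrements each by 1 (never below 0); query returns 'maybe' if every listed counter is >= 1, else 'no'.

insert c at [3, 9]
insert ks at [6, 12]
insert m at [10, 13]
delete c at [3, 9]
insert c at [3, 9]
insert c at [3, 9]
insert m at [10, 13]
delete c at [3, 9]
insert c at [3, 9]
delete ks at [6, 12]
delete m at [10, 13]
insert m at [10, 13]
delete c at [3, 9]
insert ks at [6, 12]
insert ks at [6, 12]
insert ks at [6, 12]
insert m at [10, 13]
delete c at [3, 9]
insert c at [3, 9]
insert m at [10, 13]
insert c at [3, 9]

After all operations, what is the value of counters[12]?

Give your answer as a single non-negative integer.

Answer: 3

Derivation:
Step 1: insert c at [3, 9] -> counters=[0,0,0,1,0,0,0,0,0,1,0,0,0,0]
Step 2: insert ks at [6, 12] -> counters=[0,0,0,1,0,0,1,0,0,1,0,0,1,0]
Step 3: insert m at [10, 13] -> counters=[0,0,0,1,0,0,1,0,0,1,1,0,1,1]
Step 4: delete c at [3, 9] -> counters=[0,0,0,0,0,0,1,0,0,0,1,0,1,1]
Step 5: insert c at [3, 9] -> counters=[0,0,0,1,0,0,1,0,0,1,1,0,1,1]
Step 6: insert c at [3, 9] -> counters=[0,0,0,2,0,0,1,0,0,2,1,0,1,1]
Step 7: insert m at [10, 13] -> counters=[0,0,0,2,0,0,1,0,0,2,2,0,1,2]
Step 8: delete c at [3, 9] -> counters=[0,0,0,1,0,0,1,0,0,1,2,0,1,2]
Step 9: insert c at [3, 9] -> counters=[0,0,0,2,0,0,1,0,0,2,2,0,1,2]
Step 10: delete ks at [6, 12] -> counters=[0,0,0,2,0,0,0,0,0,2,2,0,0,2]
Step 11: delete m at [10, 13] -> counters=[0,0,0,2,0,0,0,0,0,2,1,0,0,1]
Step 12: insert m at [10, 13] -> counters=[0,0,0,2,0,0,0,0,0,2,2,0,0,2]
Step 13: delete c at [3, 9] -> counters=[0,0,0,1,0,0,0,0,0,1,2,0,0,2]
Step 14: insert ks at [6, 12] -> counters=[0,0,0,1,0,0,1,0,0,1,2,0,1,2]
Step 15: insert ks at [6, 12] -> counters=[0,0,0,1,0,0,2,0,0,1,2,0,2,2]
Step 16: insert ks at [6, 12] -> counters=[0,0,0,1,0,0,3,0,0,1,2,0,3,2]
Step 17: insert m at [10, 13] -> counters=[0,0,0,1,0,0,3,0,0,1,3,0,3,3]
Step 18: delete c at [3, 9] -> counters=[0,0,0,0,0,0,3,0,0,0,3,0,3,3]
Step 19: insert c at [3, 9] -> counters=[0,0,0,1,0,0,3,0,0,1,3,0,3,3]
Step 20: insert m at [10, 13] -> counters=[0,0,0,1,0,0,3,0,0,1,4,0,3,4]
Step 21: insert c at [3, 9] -> counters=[0,0,0,2,0,0,3,0,0,2,4,0,3,4]
Final counters=[0,0,0,2,0,0,3,0,0,2,4,0,3,4] -> counters[12]=3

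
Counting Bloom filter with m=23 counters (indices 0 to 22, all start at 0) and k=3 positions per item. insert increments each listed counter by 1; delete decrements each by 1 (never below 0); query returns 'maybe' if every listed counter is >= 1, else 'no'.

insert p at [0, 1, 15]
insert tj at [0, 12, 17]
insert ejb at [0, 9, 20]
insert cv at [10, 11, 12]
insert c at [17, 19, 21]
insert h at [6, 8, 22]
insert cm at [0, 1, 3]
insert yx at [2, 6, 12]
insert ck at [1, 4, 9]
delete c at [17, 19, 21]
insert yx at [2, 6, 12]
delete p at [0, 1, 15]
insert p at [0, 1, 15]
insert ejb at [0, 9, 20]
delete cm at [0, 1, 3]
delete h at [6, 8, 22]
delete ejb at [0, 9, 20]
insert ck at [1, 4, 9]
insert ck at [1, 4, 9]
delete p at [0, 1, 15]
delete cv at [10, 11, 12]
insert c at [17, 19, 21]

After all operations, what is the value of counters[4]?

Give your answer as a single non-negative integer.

Answer: 3

Derivation:
Step 1: insert p at [0, 1, 15] -> counters=[1,1,0,0,0,0,0,0,0,0,0,0,0,0,0,1,0,0,0,0,0,0,0]
Step 2: insert tj at [0, 12, 17] -> counters=[2,1,0,0,0,0,0,0,0,0,0,0,1,0,0,1,0,1,0,0,0,0,0]
Step 3: insert ejb at [0, 9, 20] -> counters=[3,1,0,0,0,0,0,0,0,1,0,0,1,0,0,1,0,1,0,0,1,0,0]
Step 4: insert cv at [10, 11, 12] -> counters=[3,1,0,0,0,0,0,0,0,1,1,1,2,0,0,1,0,1,0,0,1,0,0]
Step 5: insert c at [17, 19, 21] -> counters=[3,1,0,0,0,0,0,0,0,1,1,1,2,0,0,1,0,2,0,1,1,1,0]
Step 6: insert h at [6, 8, 22] -> counters=[3,1,0,0,0,0,1,0,1,1,1,1,2,0,0,1,0,2,0,1,1,1,1]
Step 7: insert cm at [0, 1, 3] -> counters=[4,2,0,1,0,0,1,0,1,1,1,1,2,0,0,1,0,2,0,1,1,1,1]
Step 8: insert yx at [2, 6, 12] -> counters=[4,2,1,1,0,0,2,0,1,1,1,1,3,0,0,1,0,2,0,1,1,1,1]
Step 9: insert ck at [1, 4, 9] -> counters=[4,3,1,1,1,0,2,0,1,2,1,1,3,0,0,1,0,2,0,1,1,1,1]
Step 10: delete c at [17, 19, 21] -> counters=[4,3,1,1,1,0,2,0,1,2,1,1,3,0,0,1,0,1,0,0,1,0,1]
Step 11: insert yx at [2, 6, 12] -> counters=[4,3,2,1,1,0,3,0,1,2,1,1,4,0,0,1,0,1,0,0,1,0,1]
Step 12: delete p at [0, 1, 15] -> counters=[3,2,2,1,1,0,3,0,1,2,1,1,4,0,0,0,0,1,0,0,1,0,1]
Step 13: insert p at [0, 1, 15] -> counters=[4,3,2,1,1,0,3,0,1,2,1,1,4,0,0,1,0,1,0,0,1,0,1]
Step 14: insert ejb at [0, 9, 20] -> counters=[5,3,2,1,1,0,3,0,1,3,1,1,4,0,0,1,0,1,0,0,2,0,1]
Step 15: delete cm at [0, 1, 3] -> counters=[4,2,2,0,1,0,3,0,1,3,1,1,4,0,0,1,0,1,0,0,2,0,1]
Step 16: delete h at [6, 8, 22] -> counters=[4,2,2,0,1,0,2,0,0,3,1,1,4,0,0,1,0,1,0,0,2,0,0]
Step 17: delete ejb at [0, 9, 20] -> counters=[3,2,2,0,1,0,2,0,0,2,1,1,4,0,0,1,0,1,0,0,1,0,0]
Step 18: insert ck at [1, 4, 9] -> counters=[3,3,2,0,2,0,2,0,0,3,1,1,4,0,0,1,0,1,0,0,1,0,0]
Step 19: insert ck at [1, 4, 9] -> counters=[3,4,2,0,3,0,2,0,0,4,1,1,4,0,0,1,0,1,0,0,1,0,0]
Step 20: delete p at [0, 1, 15] -> counters=[2,3,2,0,3,0,2,0,0,4,1,1,4,0,0,0,0,1,0,0,1,0,0]
Step 21: delete cv at [10, 11, 12] -> counters=[2,3,2,0,3,0,2,0,0,4,0,0,3,0,0,0,0,1,0,0,1,0,0]
Step 22: insert c at [17, 19, 21] -> counters=[2,3,2,0,3,0,2,0,0,4,0,0,3,0,0,0,0,2,0,1,1,1,0]
Final counters=[2,3,2,0,3,0,2,0,0,4,0,0,3,0,0,0,0,2,0,1,1,1,0] -> counters[4]=3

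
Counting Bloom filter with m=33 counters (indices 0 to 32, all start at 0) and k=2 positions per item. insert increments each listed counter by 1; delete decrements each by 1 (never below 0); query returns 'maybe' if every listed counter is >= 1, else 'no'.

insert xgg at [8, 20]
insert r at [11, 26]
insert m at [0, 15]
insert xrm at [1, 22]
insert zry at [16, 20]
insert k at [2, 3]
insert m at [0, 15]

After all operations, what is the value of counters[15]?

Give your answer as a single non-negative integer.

Step 1: insert xgg at [8, 20] -> counters=[0,0,0,0,0,0,0,0,1,0,0,0,0,0,0,0,0,0,0,0,1,0,0,0,0,0,0,0,0,0,0,0,0]
Step 2: insert r at [11, 26] -> counters=[0,0,0,0,0,0,0,0,1,0,0,1,0,0,0,0,0,0,0,0,1,0,0,0,0,0,1,0,0,0,0,0,0]
Step 3: insert m at [0, 15] -> counters=[1,0,0,0,0,0,0,0,1,0,0,1,0,0,0,1,0,0,0,0,1,0,0,0,0,0,1,0,0,0,0,0,0]
Step 4: insert xrm at [1, 22] -> counters=[1,1,0,0,0,0,0,0,1,0,0,1,0,0,0,1,0,0,0,0,1,0,1,0,0,0,1,0,0,0,0,0,0]
Step 5: insert zry at [16, 20] -> counters=[1,1,0,0,0,0,0,0,1,0,0,1,0,0,0,1,1,0,0,0,2,0,1,0,0,0,1,0,0,0,0,0,0]
Step 6: insert k at [2, 3] -> counters=[1,1,1,1,0,0,0,0,1,0,0,1,0,0,0,1,1,0,0,0,2,0,1,0,0,0,1,0,0,0,0,0,0]
Step 7: insert m at [0, 15] -> counters=[2,1,1,1,0,0,0,0,1,0,0,1,0,0,0,2,1,0,0,0,2,0,1,0,0,0,1,0,0,0,0,0,0]
Final counters=[2,1,1,1,0,0,0,0,1,0,0,1,0,0,0,2,1,0,0,0,2,0,1,0,0,0,1,0,0,0,0,0,0] -> counters[15]=2

Answer: 2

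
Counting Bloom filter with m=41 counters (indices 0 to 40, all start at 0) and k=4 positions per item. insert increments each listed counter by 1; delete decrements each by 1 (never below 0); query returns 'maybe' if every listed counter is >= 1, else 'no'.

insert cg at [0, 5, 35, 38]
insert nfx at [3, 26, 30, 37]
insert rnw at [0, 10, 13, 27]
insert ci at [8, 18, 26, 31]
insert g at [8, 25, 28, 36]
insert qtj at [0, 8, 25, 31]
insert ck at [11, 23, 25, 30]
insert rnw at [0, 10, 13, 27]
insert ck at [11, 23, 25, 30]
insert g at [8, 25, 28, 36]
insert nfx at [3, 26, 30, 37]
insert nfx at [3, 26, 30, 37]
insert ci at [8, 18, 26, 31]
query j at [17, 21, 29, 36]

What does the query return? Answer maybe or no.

Step 1: insert cg at [0, 5, 35, 38] -> counters=[1,0,0,0,0,1,0,0,0,0,0,0,0,0,0,0,0,0,0,0,0,0,0,0,0,0,0,0,0,0,0,0,0,0,0,1,0,0,1,0,0]
Step 2: insert nfx at [3, 26, 30, 37] -> counters=[1,0,0,1,0,1,0,0,0,0,0,0,0,0,0,0,0,0,0,0,0,0,0,0,0,0,1,0,0,0,1,0,0,0,0,1,0,1,1,0,0]
Step 3: insert rnw at [0, 10, 13, 27] -> counters=[2,0,0,1,0,1,0,0,0,0,1,0,0,1,0,0,0,0,0,0,0,0,0,0,0,0,1,1,0,0,1,0,0,0,0,1,0,1,1,0,0]
Step 4: insert ci at [8, 18, 26, 31] -> counters=[2,0,0,1,0,1,0,0,1,0,1,0,0,1,0,0,0,0,1,0,0,0,0,0,0,0,2,1,0,0,1,1,0,0,0,1,0,1,1,0,0]
Step 5: insert g at [8, 25, 28, 36] -> counters=[2,0,0,1,0,1,0,0,2,0,1,0,0,1,0,0,0,0,1,0,0,0,0,0,0,1,2,1,1,0,1,1,0,0,0,1,1,1,1,0,0]
Step 6: insert qtj at [0, 8, 25, 31] -> counters=[3,0,0,1,0,1,0,0,3,0,1,0,0,1,0,0,0,0,1,0,0,0,0,0,0,2,2,1,1,0,1,2,0,0,0,1,1,1,1,0,0]
Step 7: insert ck at [11, 23, 25, 30] -> counters=[3,0,0,1,0,1,0,0,3,0,1,1,0,1,0,0,0,0,1,0,0,0,0,1,0,3,2,1,1,0,2,2,0,0,0,1,1,1,1,0,0]
Step 8: insert rnw at [0, 10, 13, 27] -> counters=[4,0,0,1,0,1,0,0,3,0,2,1,0,2,0,0,0,0,1,0,0,0,0,1,0,3,2,2,1,0,2,2,0,0,0,1,1,1,1,0,0]
Step 9: insert ck at [11, 23, 25, 30] -> counters=[4,0,0,1,0,1,0,0,3,0,2,2,0,2,0,0,0,0,1,0,0,0,0,2,0,4,2,2,1,0,3,2,0,0,0,1,1,1,1,0,0]
Step 10: insert g at [8, 25, 28, 36] -> counters=[4,0,0,1,0,1,0,0,4,0,2,2,0,2,0,0,0,0,1,0,0,0,0,2,0,5,2,2,2,0,3,2,0,0,0,1,2,1,1,0,0]
Step 11: insert nfx at [3, 26, 30, 37] -> counters=[4,0,0,2,0,1,0,0,4,0,2,2,0,2,0,0,0,0,1,0,0,0,0,2,0,5,3,2,2,0,4,2,0,0,0,1,2,2,1,0,0]
Step 12: insert nfx at [3, 26, 30, 37] -> counters=[4,0,0,3,0,1,0,0,4,0,2,2,0,2,0,0,0,0,1,0,0,0,0,2,0,5,4,2,2,0,5,2,0,0,0,1,2,3,1,0,0]
Step 13: insert ci at [8, 18, 26, 31] -> counters=[4,0,0,3,0,1,0,0,5,0,2,2,0,2,0,0,0,0,2,0,0,0,0,2,0,5,5,2,2,0,5,3,0,0,0,1,2,3,1,0,0]
Query j: check counters[17]=0 counters[21]=0 counters[29]=0 counters[36]=2 -> no

Answer: no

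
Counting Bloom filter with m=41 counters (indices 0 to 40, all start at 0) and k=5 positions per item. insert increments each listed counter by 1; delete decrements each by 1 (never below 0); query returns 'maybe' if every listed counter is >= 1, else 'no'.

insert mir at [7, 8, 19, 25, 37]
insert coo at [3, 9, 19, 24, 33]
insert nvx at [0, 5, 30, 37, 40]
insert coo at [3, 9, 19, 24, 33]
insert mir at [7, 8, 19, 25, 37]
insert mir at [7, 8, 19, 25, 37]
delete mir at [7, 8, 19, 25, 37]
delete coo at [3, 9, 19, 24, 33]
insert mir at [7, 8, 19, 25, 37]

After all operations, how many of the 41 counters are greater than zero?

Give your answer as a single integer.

Step 1: insert mir at [7, 8, 19, 25, 37] -> counters=[0,0,0,0,0,0,0,1,1,0,0,0,0,0,0,0,0,0,0,1,0,0,0,0,0,1,0,0,0,0,0,0,0,0,0,0,0,1,0,0,0]
Step 2: insert coo at [3, 9, 19, 24, 33] -> counters=[0,0,0,1,0,0,0,1,1,1,0,0,0,0,0,0,0,0,0,2,0,0,0,0,1,1,0,0,0,0,0,0,0,1,0,0,0,1,0,0,0]
Step 3: insert nvx at [0, 5, 30, 37, 40] -> counters=[1,0,0,1,0,1,0,1,1,1,0,0,0,0,0,0,0,0,0,2,0,0,0,0,1,1,0,0,0,0,1,0,0,1,0,0,0,2,0,0,1]
Step 4: insert coo at [3, 9, 19, 24, 33] -> counters=[1,0,0,2,0,1,0,1,1,2,0,0,0,0,0,0,0,0,0,3,0,0,0,0,2,1,0,0,0,0,1,0,0,2,0,0,0,2,0,0,1]
Step 5: insert mir at [7, 8, 19, 25, 37] -> counters=[1,0,0,2,0,1,0,2,2,2,0,0,0,0,0,0,0,0,0,4,0,0,0,0,2,2,0,0,0,0,1,0,0,2,0,0,0,3,0,0,1]
Step 6: insert mir at [7, 8, 19, 25, 37] -> counters=[1,0,0,2,0,1,0,3,3,2,0,0,0,0,0,0,0,0,0,5,0,0,0,0,2,3,0,0,0,0,1,0,0,2,0,0,0,4,0,0,1]
Step 7: delete mir at [7, 8, 19, 25, 37] -> counters=[1,0,0,2,0,1,0,2,2,2,0,0,0,0,0,0,0,0,0,4,0,0,0,0,2,2,0,0,0,0,1,0,0,2,0,0,0,3,0,0,1]
Step 8: delete coo at [3, 9, 19, 24, 33] -> counters=[1,0,0,1,0,1,0,2,2,1,0,0,0,0,0,0,0,0,0,3,0,0,0,0,1,2,0,0,0,0,1,0,0,1,0,0,0,3,0,0,1]
Step 9: insert mir at [7, 8, 19, 25, 37] -> counters=[1,0,0,1,0,1,0,3,3,1,0,0,0,0,0,0,0,0,0,4,0,0,0,0,1,3,0,0,0,0,1,0,0,1,0,0,0,4,0,0,1]
Final counters=[1,0,0,1,0,1,0,3,3,1,0,0,0,0,0,0,0,0,0,4,0,0,0,0,1,3,0,0,0,0,1,0,0,1,0,0,0,4,0,0,1] -> 13 nonzero

Answer: 13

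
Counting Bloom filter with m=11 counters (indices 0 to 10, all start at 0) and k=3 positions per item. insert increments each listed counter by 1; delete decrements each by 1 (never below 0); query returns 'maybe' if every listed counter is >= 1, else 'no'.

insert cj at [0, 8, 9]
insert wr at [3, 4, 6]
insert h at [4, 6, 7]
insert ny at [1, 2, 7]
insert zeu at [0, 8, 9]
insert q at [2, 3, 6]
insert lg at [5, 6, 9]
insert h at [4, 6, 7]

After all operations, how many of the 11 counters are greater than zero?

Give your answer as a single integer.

Step 1: insert cj at [0, 8, 9] -> counters=[1,0,0,0,0,0,0,0,1,1,0]
Step 2: insert wr at [3, 4, 6] -> counters=[1,0,0,1,1,0,1,0,1,1,0]
Step 3: insert h at [4, 6, 7] -> counters=[1,0,0,1,2,0,2,1,1,1,0]
Step 4: insert ny at [1, 2, 7] -> counters=[1,1,1,1,2,0,2,2,1,1,0]
Step 5: insert zeu at [0, 8, 9] -> counters=[2,1,1,1,2,0,2,2,2,2,0]
Step 6: insert q at [2, 3, 6] -> counters=[2,1,2,2,2,0,3,2,2,2,0]
Step 7: insert lg at [5, 6, 9] -> counters=[2,1,2,2,2,1,4,2,2,3,0]
Step 8: insert h at [4, 6, 7] -> counters=[2,1,2,2,3,1,5,3,2,3,0]
Final counters=[2,1,2,2,3,1,5,3,2,3,0] -> 10 nonzero

Answer: 10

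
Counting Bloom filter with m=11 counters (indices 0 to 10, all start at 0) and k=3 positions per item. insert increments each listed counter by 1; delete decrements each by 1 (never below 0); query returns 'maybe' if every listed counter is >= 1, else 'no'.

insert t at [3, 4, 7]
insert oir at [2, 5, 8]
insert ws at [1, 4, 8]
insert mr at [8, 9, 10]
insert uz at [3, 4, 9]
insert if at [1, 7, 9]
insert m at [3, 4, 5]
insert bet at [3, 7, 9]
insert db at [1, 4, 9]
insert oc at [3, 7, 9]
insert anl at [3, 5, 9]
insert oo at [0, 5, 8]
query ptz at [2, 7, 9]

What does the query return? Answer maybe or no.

Answer: maybe

Derivation:
Step 1: insert t at [3, 4, 7] -> counters=[0,0,0,1,1,0,0,1,0,0,0]
Step 2: insert oir at [2, 5, 8] -> counters=[0,0,1,1,1,1,0,1,1,0,0]
Step 3: insert ws at [1, 4, 8] -> counters=[0,1,1,1,2,1,0,1,2,0,0]
Step 4: insert mr at [8, 9, 10] -> counters=[0,1,1,1,2,1,0,1,3,1,1]
Step 5: insert uz at [3, 4, 9] -> counters=[0,1,1,2,3,1,0,1,3,2,1]
Step 6: insert if at [1, 7, 9] -> counters=[0,2,1,2,3,1,0,2,3,3,1]
Step 7: insert m at [3, 4, 5] -> counters=[0,2,1,3,4,2,0,2,3,3,1]
Step 8: insert bet at [3, 7, 9] -> counters=[0,2,1,4,4,2,0,3,3,4,1]
Step 9: insert db at [1, 4, 9] -> counters=[0,3,1,4,5,2,0,3,3,5,1]
Step 10: insert oc at [3, 7, 9] -> counters=[0,3,1,5,5,2,0,4,3,6,1]
Step 11: insert anl at [3, 5, 9] -> counters=[0,3,1,6,5,3,0,4,3,7,1]
Step 12: insert oo at [0, 5, 8] -> counters=[1,3,1,6,5,4,0,4,4,7,1]
Query ptz: check counters[2]=1 counters[7]=4 counters[9]=7 -> maybe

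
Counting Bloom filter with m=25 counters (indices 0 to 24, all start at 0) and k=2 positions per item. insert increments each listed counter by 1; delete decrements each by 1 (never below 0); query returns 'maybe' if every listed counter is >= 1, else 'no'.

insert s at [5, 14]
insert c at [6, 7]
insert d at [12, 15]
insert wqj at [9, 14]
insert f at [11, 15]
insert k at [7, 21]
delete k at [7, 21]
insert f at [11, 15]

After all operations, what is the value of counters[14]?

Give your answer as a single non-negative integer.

Step 1: insert s at [5, 14] -> counters=[0,0,0,0,0,1,0,0,0,0,0,0,0,0,1,0,0,0,0,0,0,0,0,0,0]
Step 2: insert c at [6, 7] -> counters=[0,0,0,0,0,1,1,1,0,0,0,0,0,0,1,0,0,0,0,0,0,0,0,0,0]
Step 3: insert d at [12, 15] -> counters=[0,0,0,0,0,1,1,1,0,0,0,0,1,0,1,1,0,0,0,0,0,0,0,0,0]
Step 4: insert wqj at [9, 14] -> counters=[0,0,0,0,0,1,1,1,0,1,0,0,1,0,2,1,0,0,0,0,0,0,0,0,0]
Step 5: insert f at [11, 15] -> counters=[0,0,0,0,0,1,1,1,0,1,0,1,1,0,2,2,0,0,0,0,0,0,0,0,0]
Step 6: insert k at [7, 21] -> counters=[0,0,0,0,0,1,1,2,0,1,0,1,1,0,2,2,0,0,0,0,0,1,0,0,0]
Step 7: delete k at [7, 21] -> counters=[0,0,0,0,0,1,1,1,0,1,0,1,1,0,2,2,0,0,0,0,0,0,0,0,0]
Step 8: insert f at [11, 15] -> counters=[0,0,0,0,0,1,1,1,0,1,0,2,1,0,2,3,0,0,0,0,0,0,0,0,0]
Final counters=[0,0,0,0,0,1,1,1,0,1,0,2,1,0,2,3,0,0,0,0,0,0,0,0,0] -> counters[14]=2

Answer: 2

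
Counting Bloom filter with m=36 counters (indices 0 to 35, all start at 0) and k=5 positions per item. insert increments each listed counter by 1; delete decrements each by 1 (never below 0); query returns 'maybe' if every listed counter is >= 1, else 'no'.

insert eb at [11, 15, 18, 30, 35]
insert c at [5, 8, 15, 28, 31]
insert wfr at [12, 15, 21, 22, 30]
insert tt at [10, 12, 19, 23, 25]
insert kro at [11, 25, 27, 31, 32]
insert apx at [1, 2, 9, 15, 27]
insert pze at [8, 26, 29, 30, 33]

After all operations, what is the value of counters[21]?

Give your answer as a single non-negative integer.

Step 1: insert eb at [11, 15, 18, 30, 35] -> counters=[0,0,0,0,0,0,0,0,0,0,0,1,0,0,0,1,0,0,1,0,0,0,0,0,0,0,0,0,0,0,1,0,0,0,0,1]
Step 2: insert c at [5, 8, 15, 28, 31] -> counters=[0,0,0,0,0,1,0,0,1,0,0,1,0,0,0,2,0,0,1,0,0,0,0,0,0,0,0,0,1,0,1,1,0,0,0,1]
Step 3: insert wfr at [12, 15, 21, 22, 30] -> counters=[0,0,0,0,0,1,0,0,1,0,0,1,1,0,0,3,0,0,1,0,0,1,1,0,0,0,0,0,1,0,2,1,0,0,0,1]
Step 4: insert tt at [10, 12, 19, 23, 25] -> counters=[0,0,0,0,0,1,0,0,1,0,1,1,2,0,0,3,0,0,1,1,0,1,1,1,0,1,0,0,1,0,2,1,0,0,0,1]
Step 5: insert kro at [11, 25, 27, 31, 32] -> counters=[0,0,0,0,0,1,0,0,1,0,1,2,2,0,0,3,0,0,1,1,0,1,1,1,0,2,0,1,1,0,2,2,1,0,0,1]
Step 6: insert apx at [1, 2, 9, 15, 27] -> counters=[0,1,1,0,0,1,0,0,1,1,1,2,2,0,0,4,0,0,1,1,0,1,1,1,0,2,0,2,1,0,2,2,1,0,0,1]
Step 7: insert pze at [8, 26, 29, 30, 33] -> counters=[0,1,1,0,0,1,0,0,2,1,1,2,2,0,0,4,0,0,1,1,0,1,1,1,0,2,1,2,1,1,3,2,1,1,0,1]
Final counters=[0,1,1,0,0,1,0,0,2,1,1,2,2,0,0,4,0,0,1,1,0,1,1,1,0,2,1,2,1,1,3,2,1,1,0,1] -> counters[21]=1

Answer: 1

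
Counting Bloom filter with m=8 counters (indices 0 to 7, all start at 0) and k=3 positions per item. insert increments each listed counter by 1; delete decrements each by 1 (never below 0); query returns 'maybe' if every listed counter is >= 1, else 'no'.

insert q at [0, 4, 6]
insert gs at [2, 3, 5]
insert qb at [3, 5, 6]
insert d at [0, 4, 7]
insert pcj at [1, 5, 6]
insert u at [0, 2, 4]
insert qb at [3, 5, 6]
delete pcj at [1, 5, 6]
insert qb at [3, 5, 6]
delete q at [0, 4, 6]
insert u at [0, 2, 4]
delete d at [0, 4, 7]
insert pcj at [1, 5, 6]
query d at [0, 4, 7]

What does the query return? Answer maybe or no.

Step 1: insert q at [0, 4, 6] -> counters=[1,0,0,0,1,0,1,0]
Step 2: insert gs at [2, 3, 5] -> counters=[1,0,1,1,1,1,1,0]
Step 3: insert qb at [3, 5, 6] -> counters=[1,0,1,2,1,2,2,0]
Step 4: insert d at [0, 4, 7] -> counters=[2,0,1,2,2,2,2,1]
Step 5: insert pcj at [1, 5, 6] -> counters=[2,1,1,2,2,3,3,1]
Step 6: insert u at [0, 2, 4] -> counters=[3,1,2,2,3,3,3,1]
Step 7: insert qb at [3, 5, 6] -> counters=[3,1,2,3,3,4,4,1]
Step 8: delete pcj at [1, 5, 6] -> counters=[3,0,2,3,3,3,3,1]
Step 9: insert qb at [3, 5, 6] -> counters=[3,0,2,4,3,4,4,1]
Step 10: delete q at [0, 4, 6] -> counters=[2,0,2,4,2,4,3,1]
Step 11: insert u at [0, 2, 4] -> counters=[3,0,3,4,3,4,3,1]
Step 12: delete d at [0, 4, 7] -> counters=[2,0,3,4,2,4,3,0]
Step 13: insert pcj at [1, 5, 6] -> counters=[2,1,3,4,2,5,4,0]
Query d: check counters[0]=2 counters[4]=2 counters[7]=0 -> no

Answer: no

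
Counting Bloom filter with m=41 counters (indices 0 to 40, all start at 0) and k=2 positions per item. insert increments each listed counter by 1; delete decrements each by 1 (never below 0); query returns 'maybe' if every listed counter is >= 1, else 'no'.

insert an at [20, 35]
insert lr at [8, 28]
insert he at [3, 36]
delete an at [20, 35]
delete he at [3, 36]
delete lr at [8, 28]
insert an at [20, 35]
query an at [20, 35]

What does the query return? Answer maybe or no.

Answer: maybe

Derivation:
Step 1: insert an at [20, 35] -> counters=[0,0,0,0,0,0,0,0,0,0,0,0,0,0,0,0,0,0,0,0,1,0,0,0,0,0,0,0,0,0,0,0,0,0,0,1,0,0,0,0,0]
Step 2: insert lr at [8, 28] -> counters=[0,0,0,0,0,0,0,0,1,0,0,0,0,0,0,0,0,0,0,0,1,0,0,0,0,0,0,0,1,0,0,0,0,0,0,1,0,0,0,0,0]
Step 3: insert he at [3, 36] -> counters=[0,0,0,1,0,0,0,0,1,0,0,0,0,0,0,0,0,0,0,0,1,0,0,0,0,0,0,0,1,0,0,0,0,0,0,1,1,0,0,0,0]
Step 4: delete an at [20, 35] -> counters=[0,0,0,1,0,0,0,0,1,0,0,0,0,0,0,0,0,0,0,0,0,0,0,0,0,0,0,0,1,0,0,0,0,0,0,0,1,0,0,0,0]
Step 5: delete he at [3, 36] -> counters=[0,0,0,0,0,0,0,0,1,0,0,0,0,0,0,0,0,0,0,0,0,0,0,0,0,0,0,0,1,0,0,0,0,0,0,0,0,0,0,0,0]
Step 6: delete lr at [8, 28] -> counters=[0,0,0,0,0,0,0,0,0,0,0,0,0,0,0,0,0,0,0,0,0,0,0,0,0,0,0,0,0,0,0,0,0,0,0,0,0,0,0,0,0]
Step 7: insert an at [20, 35] -> counters=[0,0,0,0,0,0,0,0,0,0,0,0,0,0,0,0,0,0,0,0,1,0,0,0,0,0,0,0,0,0,0,0,0,0,0,1,0,0,0,0,0]
Query an: check counters[20]=1 counters[35]=1 -> maybe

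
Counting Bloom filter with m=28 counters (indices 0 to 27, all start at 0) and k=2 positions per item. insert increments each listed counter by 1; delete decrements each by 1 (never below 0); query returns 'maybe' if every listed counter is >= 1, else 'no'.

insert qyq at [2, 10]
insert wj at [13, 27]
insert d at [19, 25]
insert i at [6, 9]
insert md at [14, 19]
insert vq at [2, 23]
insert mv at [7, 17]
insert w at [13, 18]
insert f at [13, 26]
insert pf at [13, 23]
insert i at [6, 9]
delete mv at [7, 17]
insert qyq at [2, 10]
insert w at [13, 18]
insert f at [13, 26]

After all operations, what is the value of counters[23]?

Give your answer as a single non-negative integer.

Answer: 2

Derivation:
Step 1: insert qyq at [2, 10] -> counters=[0,0,1,0,0,0,0,0,0,0,1,0,0,0,0,0,0,0,0,0,0,0,0,0,0,0,0,0]
Step 2: insert wj at [13, 27] -> counters=[0,0,1,0,0,0,0,0,0,0,1,0,0,1,0,0,0,0,0,0,0,0,0,0,0,0,0,1]
Step 3: insert d at [19, 25] -> counters=[0,0,1,0,0,0,0,0,0,0,1,0,0,1,0,0,0,0,0,1,0,0,0,0,0,1,0,1]
Step 4: insert i at [6, 9] -> counters=[0,0,1,0,0,0,1,0,0,1,1,0,0,1,0,0,0,0,0,1,0,0,0,0,0,1,0,1]
Step 5: insert md at [14, 19] -> counters=[0,0,1,0,0,0,1,0,0,1,1,0,0,1,1,0,0,0,0,2,0,0,0,0,0,1,0,1]
Step 6: insert vq at [2, 23] -> counters=[0,0,2,0,0,0,1,0,0,1,1,0,0,1,1,0,0,0,0,2,0,0,0,1,0,1,0,1]
Step 7: insert mv at [7, 17] -> counters=[0,0,2,0,0,0,1,1,0,1,1,0,0,1,1,0,0,1,0,2,0,0,0,1,0,1,0,1]
Step 8: insert w at [13, 18] -> counters=[0,0,2,0,0,0,1,1,0,1,1,0,0,2,1,0,0,1,1,2,0,0,0,1,0,1,0,1]
Step 9: insert f at [13, 26] -> counters=[0,0,2,0,0,0,1,1,0,1,1,0,0,3,1,0,0,1,1,2,0,0,0,1,0,1,1,1]
Step 10: insert pf at [13, 23] -> counters=[0,0,2,0,0,0,1,1,0,1,1,0,0,4,1,0,0,1,1,2,0,0,0,2,0,1,1,1]
Step 11: insert i at [6, 9] -> counters=[0,0,2,0,0,0,2,1,0,2,1,0,0,4,1,0,0,1,1,2,0,0,0,2,0,1,1,1]
Step 12: delete mv at [7, 17] -> counters=[0,0,2,0,0,0,2,0,0,2,1,0,0,4,1,0,0,0,1,2,0,0,0,2,0,1,1,1]
Step 13: insert qyq at [2, 10] -> counters=[0,0,3,0,0,0,2,0,0,2,2,0,0,4,1,0,0,0,1,2,0,0,0,2,0,1,1,1]
Step 14: insert w at [13, 18] -> counters=[0,0,3,0,0,0,2,0,0,2,2,0,0,5,1,0,0,0,2,2,0,0,0,2,0,1,1,1]
Step 15: insert f at [13, 26] -> counters=[0,0,3,0,0,0,2,0,0,2,2,0,0,6,1,0,0,0,2,2,0,0,0,2,0,1,2,1]
Final counters=[0,0,3,0,0,0,2,0,0,2,2,0,0,6,1,0,0,0,2,2,0,0,0,2,0,1,2,1] -> counters[23]=2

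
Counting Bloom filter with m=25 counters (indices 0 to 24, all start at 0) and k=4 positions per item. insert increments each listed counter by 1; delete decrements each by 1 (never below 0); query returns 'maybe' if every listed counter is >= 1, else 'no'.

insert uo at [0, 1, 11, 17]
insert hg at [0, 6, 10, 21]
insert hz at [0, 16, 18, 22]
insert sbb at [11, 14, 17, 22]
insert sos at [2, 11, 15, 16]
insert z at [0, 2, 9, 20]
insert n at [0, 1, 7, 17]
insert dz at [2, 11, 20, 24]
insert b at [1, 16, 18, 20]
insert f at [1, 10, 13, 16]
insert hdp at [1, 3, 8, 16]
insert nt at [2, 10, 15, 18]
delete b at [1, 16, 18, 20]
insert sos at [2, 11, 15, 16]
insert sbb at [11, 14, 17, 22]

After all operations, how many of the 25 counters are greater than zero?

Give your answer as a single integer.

Step 1: insert uo at [0, 1, 11, 17] -> counters=[1,1,0,0,0,0,0,0,0,0,0,1,0,0,0,0,0,1,0,0,0,0,0,0,0]
Step 2: insert hg at [0, 6, 10, 21] -> counters=[2,1,0,0,0,0,1,0,0,0,1,1,0,0,0,0,0,1,0,0,0,1,0,0,0]
Step 3: insert hz at [0, 16, 18, 22] -> counters=[3,1,0,0,0,0,1,0,0,0,1,1,0,0,0,0,1,1,1,0,0,1,1,0,0]
Step 4: insert sbb at [11, 14, 17, 22] -> counters=[3,1,0,0,0,0,1,0,0,0,1,2,0,0,1,0,1,2,1,0,0,1,2,0,0]
Step 5: insert sos at [2, 11, 15, 16] -> counters=[3,1,1,0,0,0,1,0,0,0,1,3,0,0,1,1,2,2,1,0,0,1,2,0,0]
Step 6: insert z at [0, 2, 9, 20] -> counters=[4,1,2,0,0,0,1,0,0,1,1,3,0,0,1,1,2,2,1,0,1,1,2,0,0]
Step 7: insert n at [0, 1, 7, 17] -> counters=[5,2,2,0,0,0,1,1,0,1,1,3,0,0,1,1,2,3,1,0,1,1,2,0,0]
Step 8: insert dz at [2, 11, 20, 24] -> counters=[5,2,3,0,0,0,1,1,0,1,1,4,0,0,1,1,2,3,1,0,2,1,2,0,1]
Step 9: insert b at [1, 16, 18, 20] -> counters=[5,3,3,0,0,0,1,1,0,1,1,4,0,0,1,1,3,3,2,0,3,1,2,0,1]
Step 10: insert f at [1, 10, 13, 16] -> counters=[5,4,3,0,0,0,1,1,0,1,2,4,0,1,1,1,4,3,2,0,3,1,2,0,1]
Step 11: insert hdp at [1, 3, 8, 16] -> counters=[5,5,3,1,0,0,1,1,1,1,2,4,0,1,1,1,5,3,2,0,3,1,2,0,1]
Step 12: insert nt at [2, 10, 15, 18] -> counters=[5,5,4,1,0,0,1,1,1,1,3,4,0,1,1,2,5,3,3,0,3,1,2,0,1]
Step 13: delete b at [1, 16, 18, 20] -> counters=[5,4,4,1,0,0,1,1,1,1,3,4,0,1,1,2,4,3,2,0,2,1,2,0,1]
Step 14: insert sos at [2, 11, 15, 16] -> counters=[5,4,5,1,0,0,1,1,1,1,3,5,0,1,1,3,5,3,2,0,2,1,2,0,1]
Step 15: insert sbb at [11, 14, 17, 22] -> counters=[5,4,5,1,0,0,1,1,1,1,3,6,0,1,2,3,5,4,2,0,2,1,3,0,1]
Final counters=[5,4,5,1,0,0,1,1,1,1,3,6,0,1,2,3,5,4,2,0,2,1,3,0,1] -> 20 nonzero

Answer: 20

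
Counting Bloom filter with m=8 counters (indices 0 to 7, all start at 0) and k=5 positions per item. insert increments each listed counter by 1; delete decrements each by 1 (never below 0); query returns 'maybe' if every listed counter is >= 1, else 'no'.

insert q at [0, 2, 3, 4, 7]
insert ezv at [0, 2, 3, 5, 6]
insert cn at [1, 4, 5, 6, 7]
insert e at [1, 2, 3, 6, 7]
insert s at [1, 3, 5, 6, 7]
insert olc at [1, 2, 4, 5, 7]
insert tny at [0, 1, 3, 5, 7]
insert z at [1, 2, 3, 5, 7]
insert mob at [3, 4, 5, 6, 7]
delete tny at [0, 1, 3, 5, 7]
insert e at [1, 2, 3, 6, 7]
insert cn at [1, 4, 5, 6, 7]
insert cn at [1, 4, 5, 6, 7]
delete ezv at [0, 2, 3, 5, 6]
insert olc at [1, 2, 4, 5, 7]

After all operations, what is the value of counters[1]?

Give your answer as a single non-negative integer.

Step 1: insert q at [0, 2, 3, 4, 7] -> counters=[1,0,1,1,1,0,0,1]
Step 2: insert ezv at [0, 2, 3, 5, 6] -> counters=[2,0,2,2,1,1,1,1]
Step 3: insert cn at [1, 4, 5, 6, 7] -> counters=[2,1,2,2,2,2,2,2]
Step 4: insert e at [1, 2, 3, 6, 7] -> counters=[2,2,3,3,2,2,3,3]
Step 5: insert s at [1, 3, 5, 6, 7] -> counters=[2,3,3,4,2,3,4,4]
Step 6: insert olc at [1, 2, 4, 5, 7] -> counters=[2,4,4,4,3,4,4,5]
Step 7: insert tny at [0, 1, 3, 5, 7] -> counters=[3,5,4,5,3,5,4,6]
Step 8: insert z at [1, 2, 3, 5, 7] -> counters=[3,6,5,6,3,6,4,7]
Step 9: insert mob at [3, 4, 5, 6, 7] -> counters=[3,6,5,7,4,7,5,8]
Step 10: delete tny at [0, 1, 3, 5, 7] -> counters=[2,5,5,6,4,6,5,7]
Step 11: insert e at [1, 2, 3, 6, 7] -> counters=[2,6,6,7,4,6,6,8]
Step 12: insert cn at [1, 4, 5, 6, 7] -> counters=[2,7,6,7,5,7,7,9]
Step 13: insert cn at [1, 4, 5, 6, 7] -> counters=[2,8,6,7,6,8,8,10]
Step 14: delete ezv at [0, 2, 3, 5, 6] -> counters=[1,8,5,6,6,7,7,10]
Step 15: insert olc at [1, 2, 4, 5, 7] -> counters=[1,9,6,6,7,8,7,11]
Final counters=[1,9,6,6,7,8,7,11] -> counters[1]=9

Answer: 9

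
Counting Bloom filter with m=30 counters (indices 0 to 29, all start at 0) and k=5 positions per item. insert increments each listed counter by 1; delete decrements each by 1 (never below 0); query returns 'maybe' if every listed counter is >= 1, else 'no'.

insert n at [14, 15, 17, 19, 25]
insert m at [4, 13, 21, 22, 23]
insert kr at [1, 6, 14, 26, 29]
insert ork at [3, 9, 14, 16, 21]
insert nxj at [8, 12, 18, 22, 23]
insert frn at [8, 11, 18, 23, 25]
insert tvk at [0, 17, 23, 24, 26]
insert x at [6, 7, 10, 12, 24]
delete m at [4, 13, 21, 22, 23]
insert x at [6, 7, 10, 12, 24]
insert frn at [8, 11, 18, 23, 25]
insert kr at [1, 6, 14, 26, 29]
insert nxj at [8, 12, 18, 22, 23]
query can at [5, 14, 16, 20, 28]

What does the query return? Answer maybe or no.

Answer: no

Derivation:
Step 1: insert n at [14, 15, 17, 19, 25] -> counters=[0,0,0,0,0,0,0,0,0,0,0,0,0,0,1,1,0,1,0,1,0,0,0,0,0,1,0,0,0,0]
Step 2: insert m at [4, 13, 21, 22, 23] -> counters=[0,0,0,0,1,0,0,0,0,0,0,0,0,1,1,1,0,1,0,1,0,1,1,1,0,1,0,0,0,0]
Step 3: insert kr at [1, 6, 14, 26, 29] -> counters=[0,1,0,0,1,0,1,0,0,0,0,0,0,1,2,1,0,1,0,1,0,1,1,1,0,1,1,0,0,1]
Step 4: insert ork at [3, 9, 14, 16, 21] -> counters=[0,1,0,1,1,0,1,0,0,1,0,0,0,1,3,1,1,1,0,1,0,2,1,1,0,1,1,0,0,1]
Step 5: insert nxj at [8, 12, 18, 22, 23] -> counters=[0,1,0,1,1,0,1,0,1,1,0,0,1,1,3,1,1,1,1,1,0,2,2,2,0,1,1,0,0,1]
Step 6: insert frn at [8, 11, 18, 23, 25] -> counters=[0,1,0,1,1,0,1,0,2,1,0,1,1,1,3,1,1,1,2,1,0,2,2,3,0,2,1,0,0,1]
Step 7: insert tvk at [0, 17, 23, 24, 26] -> counters=[1,1,0,1,1,0,1,0,2,1,0,1,1,1,3,1,1,2,2,1,0,2,2,4,1,2,2,0,0,1]
Step 8: insert x at [6, 7, 10, 12, 24] -> counters=[1,1,0,1,1,0,2,1,2,1,1,1,2,1,3,1,1,2,2,1,0,2,2,4,2,2,2,0,0,1]
Step 9: delete m at [4, 13, 21, 22, 23] -> counters=[1,1,0,1,0,0,2,1,2,1,1,1,2,0,3,1,1,2,2,1,0,1,1,3,2,2,2,0,0,1]
Step 10: insert x at [6, 7, 10, 12, 24] -> counters=[1,1,0,1,0,0,3,2,2,1,2,1,3,0,3,1,1,2,2,1,0,1,1,3,3,2,2,0,0,1]
Step 11: insert frn at [8, 11, 18, 23, 25] -> counters=[1,1,0,1,0,0,3,2,3,1,2,2,3,0,3,1,1,2,3,1,0,1,1,4,3,3,2,0,0,1]
Step 12: insert kr at [1, 6, 14, 26, 29] -> counters=[1,2,0,1,0,0,4,2,3,1,2,2,3,0,4,1,1,2,3,1,0,1,1,4,3,3,3,0,0,2]
Step 13: insert nxj at [8, 12, 18, 22, 23] -> counters=[1,2,0,1,0,0,4,2,4,1,2,2,4,0,4,1,1,2,4,1,0,1,2,5,3,3,3,0,0,2]
Query can: check counters[5]=0 counters[14]=4 counters[16]=1 counters[20]=0 counters[28]=0 -> no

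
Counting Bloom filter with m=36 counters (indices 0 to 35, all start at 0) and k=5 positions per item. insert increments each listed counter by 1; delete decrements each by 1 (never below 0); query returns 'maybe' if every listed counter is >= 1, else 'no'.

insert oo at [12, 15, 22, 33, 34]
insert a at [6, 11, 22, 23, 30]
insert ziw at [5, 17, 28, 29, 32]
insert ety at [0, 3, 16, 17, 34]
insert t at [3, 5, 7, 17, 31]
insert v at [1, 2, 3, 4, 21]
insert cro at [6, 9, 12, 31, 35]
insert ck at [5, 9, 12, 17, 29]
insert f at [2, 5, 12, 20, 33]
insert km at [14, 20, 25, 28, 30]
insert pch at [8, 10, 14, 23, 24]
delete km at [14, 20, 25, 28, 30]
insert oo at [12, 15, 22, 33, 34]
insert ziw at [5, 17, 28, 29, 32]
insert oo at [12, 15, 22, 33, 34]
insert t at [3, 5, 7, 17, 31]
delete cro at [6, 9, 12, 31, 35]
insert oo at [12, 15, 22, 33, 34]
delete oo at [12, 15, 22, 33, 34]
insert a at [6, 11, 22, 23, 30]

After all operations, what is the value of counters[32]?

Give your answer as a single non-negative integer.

Answer: 2

Derivation:
Step 1: insert oo at [12, 15, 22, 33, 34] -> counters=[0,0,0,0,0,0,0,0,0,0,0,0,1,0,0,1,0,0,0,0,0,0,1,0,0,0,0,0,0,0,0,0,0,1,1,0]
Step 2: insert a at [6, 11, 22, 23, 30] -> counters=[0,0,0,0,0,0,1,0,0,0,0,1,1,0,0,1,0,0,0,0,0,0,2,1,0,0,0,0,0,0,1,0,0,1,1,0]
Step 3: insert ziw at [5, 17, 28, 29, 32] -> counters=[0,0,0,0,0,1,1,0,0,0,0,1,1,0,0,1,0,1,0,0,0,0,2,1,0,0,0,0,1,1,1,0,1,1,1,0]
Step 4: insert ety at [0, 3, 16, 17, 34] -> counters=[1,0,0,1,0,1,1,0,0,0,0,1,1,0,0,1,1,2,0,0,0,0,2,1,0,0,0,0,1,1,1,0,1,1,2,0]
Step 5: insert t at [3, 5, 7, 17, 31] -> counters=[1,0,0,2,0,2,1,1,0,0,0,1,1,0,0,1,1,3,0,0,0,0,2,1,0,0,0,0,1,1,1,1,1,1,2,0]
Step 6: insert v at [1, 2, 3, 4, 21] -> counters=[1,1,1,3,1,2,1,1,0,0,0,1,1,0,0,1,1,3,0,0,0,1,2,1,0,0,0,0,1,1,1,1,1,1,2,0]
Step 7: insert cro at [6, 9, 12, 31, 35] -> counters=[1,1,1,3,1,2,2,1,0,1,0,1,2,0,0,1,1,3,0,0,0,1,2,1,0,0,0,0,1,1,1,2,1,1,2,1]
Step 8: insert ck at [5, 9, 12, 17, 29] -> counters=[1,1,1,3,1,3,2,1,0,2,0,1,3,0,0,1,1,4,0,0,0,1,2,1,0,0,0,0,1,2,1,2,1,1,2,1]
Step 9: insert f at [2, 5, 12, 20, 33] -> counters=[1,1,2,3,1,4,2,1,0,2,0,1,4,0,0,1,1,4,0,0,1,1,2,1,0,0,0,0,1,2,1,2,1,2,2,1]
Step 10: insert km at [14, 20, 25, 28, 30] -> counters=[1,1,2,3,1,4,2,1,0,2,0,1,4,0,1,1,1,4,0,0,2,1,2,1,0,1,0,0,2,2,2,2,1,2,2,1]
Step 11: insert pch at [8, 10, 14, 23, 24] -> counters=[1,1,2,3,1,4,2,1,1,2,1,1,4,0,2,1,1,4,0,0,2,1,2,2,1,1,0,0,2,2,2,2,1,2,2,1]
Step 12: delete km at [14, 20, 25, 28, 30] -> counters=[1,1,2,3,1,4,2,1,1,2,1,1,4,0,1,1,1,4,0,0,1,1,2,2,1,0,0,0,1,2,1,2,1,2,2,1]
Step 13: insert oo at [12, 15, 22, 33, 34] -> counters=[1,1,2,3,1,4,2,1,1,2,1,1,5,0,1,2,1,4,0,0,1,1,3,2,1,0,0,0,1,2,1,2,1,3,3,1]
Step 14: insert ziw at [5, 17, 28, 29, 32] -> counters=[1,1,2,3,1,5,2,1,1,2,1,1,5,0,1,2,1,5,0,0,1,1,3,2,1,0,0,0,2,3,1,2,2,3,3,1]
Step 15: insert oo at [12, 15, 22, 33, 34] -> counters=[1,1,2,3,1,5,2,1,1,2,1,1,6,0,1,3,1,5,0,0,1,1,4,2,1,0,0,0,2,3,1,2,2,4,4,1]
Step 16: insert t at [3, 5, 7, 17, 31] -> counters=[1,1,2,4,1,6,2,2,1,2,1,1,6,0,1,3,1,6,0,0,1,1,4,2,1,0,0,0,2,3,1,3,2,4,4,1]
Step 17: delete cro at [6, 9, 12, 31, 35] -> counters=[1,1,2,4,1,6,1,2,1,1,1,1,5,0,1,3,1,6,0,0,1,1,4,2,1,0,0,0,2,3,1,2,2,4,4,0]
Step 18: insert oo at [12, 15, 22, 33, 34] -> counters=[1,1,2,4,1,6,1,2,1,1,1,1,6,0,1,4,1,6,0,0,1,1,5,2,1,0,0,0,2,3,1,2,2,5,5,0]
Step 19: delete oo at [12, 15, 22, 33, 34] -> counters=[1,1,2,4,1,6,1,2,1,1,1,1,5,0,1,3,1,6,0,0,1,1,4,2,1,0,0,0,2,3,1,2,2,4,4,0]
Step 20: insert a at [6, 11, 22, 23, 30] -> counters=[1,1,2,4,1,6,2,2,1,1,1,2,5,0,1,3,1,6,0,0,1,1,5,3,1,0,0,0,2,3,2,2,2,4,4,0]
Final counters=[1,1,2,4,1,6,2,2,1,1,1,2,5,0,1,3,1,6,0,0,1,1,5,3,1,0,0,0,2,3,2,2,2,4,4,0] -> counters[32]=2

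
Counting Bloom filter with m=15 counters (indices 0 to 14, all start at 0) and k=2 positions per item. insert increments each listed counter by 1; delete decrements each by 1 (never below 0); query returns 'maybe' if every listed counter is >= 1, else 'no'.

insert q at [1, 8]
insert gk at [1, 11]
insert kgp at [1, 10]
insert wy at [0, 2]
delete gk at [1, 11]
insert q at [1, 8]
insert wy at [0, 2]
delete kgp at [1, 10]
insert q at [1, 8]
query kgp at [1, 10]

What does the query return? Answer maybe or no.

Step 1: insert q at [1, 8] -> counters=[0,1,0,0,0,0,0,0,1,0,0,0,0,0,0]
Step 2: insert gk at [1, 11] -> counters=[0,2,0,0,0,0,0,0,1,0,0,1,0,0,0]
Step 3: insert kgp at [1, 10] -> counters=[0,3,0,0,0,0,0,0,1,0,1,1,0,0,0]
Step 4: insert wy at [0, 2] -> counters=[1,3,1,0,0,0,0,0,1,0,1,1,0,0,0]
Step 5: delete gk at [1, 11] -> counters=[1,2,1,0,0,0,0,0,1,0,1,0,0,0,0]
Step 6: insert q at [1, 8] -> counters=[1,3,1,0,0,0,0,0,2,0,1,0,0,0,0]
Step 7: insert wy at [0, 2] -> counters=[2,3,2,0,0,0,0,0,2,0,1,0,0,0,0]
Step 8: delete kgp at [1, 10] -> counters=[2,2,2,0,0,0,0,0,2,0,0,0,0,0,0]
Step 9: insert q at [1, 8] -> counters=[2,3,2,0,0,0,0,0,3,0,0,0,0,0,0]
Query kgp: check counters[1]=3 counters[10]=0 -> no

Answer: no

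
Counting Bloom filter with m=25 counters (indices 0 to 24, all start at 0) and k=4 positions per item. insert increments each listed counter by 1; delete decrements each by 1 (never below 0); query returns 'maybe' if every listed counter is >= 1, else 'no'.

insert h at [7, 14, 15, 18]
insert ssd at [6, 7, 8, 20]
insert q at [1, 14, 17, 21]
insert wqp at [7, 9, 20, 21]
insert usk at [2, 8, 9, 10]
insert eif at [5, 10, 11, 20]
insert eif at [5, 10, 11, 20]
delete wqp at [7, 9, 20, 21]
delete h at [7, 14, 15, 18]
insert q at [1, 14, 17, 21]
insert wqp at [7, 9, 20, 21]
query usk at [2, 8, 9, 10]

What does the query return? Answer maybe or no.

Step 1: insert h at [7, 14, 15, 18] -> counters=[0,0,0,0,0,0,0,1,0,0,0,0,0,0,1,1,0,0,1,0,0,0,0,0,0]
Step 2: insert ssd at [6, 7, 8, 20] -> counters=[0,0,0,0,0,0,1,2,1,0,0,0,0,0,1,1,0,0,1,0,1,0,0,0,0]
Step 3: insert q at [1, 14, 17, 21] -> counters=[0,1,0,0,0,0,1,2,1,0,0,0,0,0,2,1,0,1,1,0,1,1,0,0,0]
Step 4: insert wqp at [7, 9, 20, 21] -> counters=[0,1,0,0,0,0,1,3,1,1,0,0,0,0,2,1,0,1,1,0,2,2,0,0,0]
Step 5: insert usk at [2, 8, 9, 10] -> counters=[0,1,1,0,0,0,1,3,2,2,1,0,0,0,2,1,0,1,1,0,2,2,0,0,0]
Step 6: insert eif at [5, 10, 11, 20] -> counters=[0,1,1,0,0,1,1,3,2,2,2,1,0,0,2,1,0,1,1,0,3,2,0,0,0]
Step 7: insert eif at [5, 10, 11, 20] -> counters=[0,1,1,0,0,2,1,3,2,2,3,2,0,0,2,1,0,1,1,0,4,2,0,0,0]
Step 8: delete wqp at [7, 9, 20, 21] -> counters=[0,1,1,0,0,2,1,2,2,1,3,2,0,0,2,1,0,1,1,0,3,1,0,0,0]
Step 9: delete h at [7, 14, 15, 18] -> counters=[0,1,1,0,0,2,1,1,2,1,3,2,0,0,1,0,0,1,0,0,3,1,0,0,0]
Step 10: insert q at [1, 14, 17, 21] -> counters=[0,2,1,0,0,2,1,1,2,1,3,2,0,0,2,0,0,2,0,0,3,2,0,0,0]
Step 11: insert wqp at [7, 9, 20, 21] -> counters=[0,2,1,0,0,2,1,2,2,2,3,2,0,0,2,0,0,2,0,0,4,3,0,0,0]
Query usk: check counters[2]=1 counters[8]=2 counters[9]=2 counters[10]=3 -> maybe

Answer: maybe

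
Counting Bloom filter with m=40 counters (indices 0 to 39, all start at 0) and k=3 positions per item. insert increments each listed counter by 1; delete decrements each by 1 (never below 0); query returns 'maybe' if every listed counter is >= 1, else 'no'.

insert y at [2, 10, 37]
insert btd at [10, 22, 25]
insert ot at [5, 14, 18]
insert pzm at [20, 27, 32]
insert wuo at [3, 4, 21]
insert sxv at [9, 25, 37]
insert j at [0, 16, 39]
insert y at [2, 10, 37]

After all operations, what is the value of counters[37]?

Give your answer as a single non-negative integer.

Answer: 3

Derivation:
Step 1: insert y at [2, 10, 37] -> counters=[0,0,1,0,0,0,0,0,0,0,1,0,0,0,0,0,0,0,0,0,0,0,0,0,0,0,0,0,0,0,0,0,0,0,0,0,0,1,0,0]
Step 2: insert btd at [10, 22, 25] -> counters=[0,0,1,0,0,0,0,0,0,0,2,0,0,0,0,0,0,0,0,0,0,0,1,0,0,1,0,0,0,0,0,0,0,0,0,0,0,1,0,0]
Step 3: insert ot at [5, 14, 18] -> counters=[0,0,1,0,0,1,0,0,0,0,2,0,0,0,1,0,0,0,1,0,0,0,1,0,0,1,0,0,0,0,0,0,0,0,0,0,0,1,0,0]
Step 4: insert pzm at [20, 27, 32] -> counters=[0,0,1,0,0,1,0,0,0,0,2,0,0,0,1,0,0,0,1,0,1,0,1,0,0,1,0,1,0,0,0,0,1,0,0,0,0,1,0,0]
Step 5: insert wuo at [3, 4, 21] -> counters=[0,0,1,1,1,1,0,0,0,0,2,0,0,0,1,0,0,0,1,0,1,1,1,0,0,1,0,1,0,0,0,0,1,0,0,0,0,1,0,0]
Step 6: insert sxv at [9, 25, 37] -> counters=[0,0,1,1,1,1,0,0,0,1,2,0,0,0,1,0,0,0,1,0,1,1,1,0,0,2,0,1,0,0,0,0,1,0,0,0,0,2,0,0]
Step 7: insert j at [0, 16, 39] -> counters=[1,0,1,1,1,1,0,0,0,1,2,0,0,0,1,0,1,0,1,0,1,1,1,0,0,2,0,1,0,0,0,0,1,0,0,0,0,2,0,1]
Step 8: insert y at [2, 10, 37] -> counters=[1,0,2,1,1,1,0,0,0,1,3,0,0,0,1,0,1,0,1,0,1,1,1,0,0,2,0,1,0,0,0,0,1,0,0,0,0,3,0,1]
Final counters=[1,0,2,1,1,1,0,0,0,1,3,0,0,0,1,0,1,0,1,0,1,1,1,0,0,2,0,1,0,0,0,0,1,0,0,0,0,3,0,1] -> counters[37]=3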